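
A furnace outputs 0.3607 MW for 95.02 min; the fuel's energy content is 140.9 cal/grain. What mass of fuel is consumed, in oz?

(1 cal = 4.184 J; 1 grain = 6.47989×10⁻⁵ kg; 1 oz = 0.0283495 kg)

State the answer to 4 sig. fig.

0.3607 MW → 360700 W
95.02 min → 5701.2 s
E = P × t = 360700 × 5701.2 = 2.05642×10⁹ J
140.9 cal/grain → 9.09777×10⁶ J/kg
m = E / e_s = 2.05642×10⁹ / 9.09777×10⁶ = 226.036 kg
In oz: 226.036 / 0.0283495 = 7973.19 oz

7973 oz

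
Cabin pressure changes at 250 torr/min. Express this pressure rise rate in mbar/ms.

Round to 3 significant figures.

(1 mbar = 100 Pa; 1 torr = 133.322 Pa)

250 torr/min × 133.322 Pa/torr ÷ 60 s/min = 555.508 Pa/s
555.508 Pa/s ÷ 100 Pa/mbar × 0.001 s/ms = 0.00555508 mbar/ms

0.00556 mbar/ms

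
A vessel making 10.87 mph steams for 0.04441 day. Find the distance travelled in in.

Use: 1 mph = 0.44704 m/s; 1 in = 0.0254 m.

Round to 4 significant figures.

10.87 mph × 0.44704 = 4.85932 m/s
0.04441 day × 86400 = 3837.02 s
d = v × t = 4.85932 m/s × 3837.02 s = 18645.3 m
18645.3 m ÷ (0.0254 m/in) = 734067 in

7.341×10⁵ in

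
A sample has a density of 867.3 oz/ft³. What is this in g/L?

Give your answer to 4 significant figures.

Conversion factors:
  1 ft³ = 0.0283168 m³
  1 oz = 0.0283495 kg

867.3 oz/ft³ × 0.0283495 kg/oz ÷ 0.0283168 m³/ft³ = 868.302 kg/m³
868.302 kg/m³ ÷ 0.001 kg/g × 0.001 m³/L = 868.302 g/L

868.3 g/L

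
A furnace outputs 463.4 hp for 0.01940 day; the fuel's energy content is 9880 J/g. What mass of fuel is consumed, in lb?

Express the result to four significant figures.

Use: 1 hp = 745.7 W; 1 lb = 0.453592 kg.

463.4 hp → 345557 W
0.01940 day → 1676.16 s
E = P × t = 345557 × 1676.16 = 5.79209×10⁸ J
9880 J/g → 9.88×10⁶ J/kg
m = E / e_s = 5.79209×10⁸ / 9.88×10⁶ = 58.6244 kg
In lb: 58.6244 / 0.453592 = 129.245 lb

129.2 lb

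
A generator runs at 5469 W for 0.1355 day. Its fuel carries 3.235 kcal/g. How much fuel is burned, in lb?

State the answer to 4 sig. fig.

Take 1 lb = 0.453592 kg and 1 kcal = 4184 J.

10.43 lb

0.1355 day → 11707.2 s
E = P × t = 5469 × 11707.2 = 6.40267×10⁷ J
3.235 kcal/g → 1.35352×10⁷ J/kg
m = E / e_s = 6.40267×10⁷ / 1.35352×10⁷ = 4.73038 kg
In lb: 4.73038 / 0.453592 = 10.4287 lb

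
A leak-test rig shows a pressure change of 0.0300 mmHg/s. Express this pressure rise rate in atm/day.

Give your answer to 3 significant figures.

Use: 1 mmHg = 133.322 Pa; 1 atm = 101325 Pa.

0.0300 mmHg/s × 133.322 Pa/mmHg = 3.99966 Pa/s
3.99966 Pa/s ÷ 101325 Pa/atm × 86400 s/day = 3.41052 atm/day

3.41 atm/day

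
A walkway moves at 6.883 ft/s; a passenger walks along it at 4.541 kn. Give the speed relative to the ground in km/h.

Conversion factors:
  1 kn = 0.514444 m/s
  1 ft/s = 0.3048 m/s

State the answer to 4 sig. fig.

15.96 km/h

6.883 ft/s × 0.3048 → 2.09794 m/s
4.541 kn × 0.514444 → 2.33609 m/s
Total: 2.09794 + 2.33609 = 4.43403 m/s
In km/h: 4.43403 / (1/3.6) = 15.9625 km/h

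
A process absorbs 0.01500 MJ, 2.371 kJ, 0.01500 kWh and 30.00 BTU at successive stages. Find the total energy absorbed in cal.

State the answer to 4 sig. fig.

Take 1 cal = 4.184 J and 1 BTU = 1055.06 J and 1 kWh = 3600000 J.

2.462×10⁴ cal

0.01500 MJ × 1000000 = 15000 J
2.371 kJ × 1000 = 2371 J
0.01500 kWh × 3600000 = 54000 J
30.00 BTU × 1055.06 = 31651.8 J
Combined: 15000 + 2371 + 54000 + 31651.8 = 103023 J
In cal: 103023 / 4.184 = 24623.1 cal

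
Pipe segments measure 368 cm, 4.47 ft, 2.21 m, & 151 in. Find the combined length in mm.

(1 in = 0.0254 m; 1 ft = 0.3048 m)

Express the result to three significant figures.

1.11×10⁴ mm

368 cm × 0.01 = 3.68 m
4.47 ft × 0.3048 = 1.36246 m
2.21 m (already m)
151 in × 0.0254 = 3.8354 m
Combined: 3.68 + 1.36246 + 2.21 + 3.8354 = 11.0879 m
In mm: 11.0879 / 0.001 = 11087.9 mm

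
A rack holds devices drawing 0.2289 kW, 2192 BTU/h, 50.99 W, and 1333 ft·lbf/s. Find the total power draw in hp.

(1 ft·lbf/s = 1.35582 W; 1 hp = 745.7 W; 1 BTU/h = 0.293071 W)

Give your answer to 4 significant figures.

3.660 hp

0.2289 kW × 1000 → 228.9 W
2192 BTU/h × 0.293071 → 642.412 W
50.99 W (already W)
1333 ft·lbf/s × 1.35582 → 1807.31 W
Total: 228.9 + 642.412 + 50.99 + 1807.31 = 2729.61 W
In hp: 2729.61 / 745.7 = 3.66047 hp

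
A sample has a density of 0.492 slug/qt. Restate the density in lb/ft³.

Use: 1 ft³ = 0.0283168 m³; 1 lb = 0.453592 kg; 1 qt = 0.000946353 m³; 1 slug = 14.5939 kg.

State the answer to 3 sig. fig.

0.492 slug/qt × 14.5939 kg/slug ÷ 0.000946353 m³/qt = 7587.23 kg/m³
7587.23 kg/m³ ÷ 0.453592 kg/lb × 0.0283168 m³/ft³ = 473.655 lb/ft³

474 lb/ft³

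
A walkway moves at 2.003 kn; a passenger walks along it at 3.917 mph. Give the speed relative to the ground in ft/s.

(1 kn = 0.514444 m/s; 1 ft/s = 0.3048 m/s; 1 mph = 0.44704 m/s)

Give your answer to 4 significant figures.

2.003 kn × 0.514444 = 1.03043 m/s
3.917 mph × 0.44704 = 1.75106 m/s
Total: 1.03043 + 1.75106 = 2.78149 m/s
In ft/s: 2.78149 / 0.3048 = 9.12562 ft/s

9.126 ft/s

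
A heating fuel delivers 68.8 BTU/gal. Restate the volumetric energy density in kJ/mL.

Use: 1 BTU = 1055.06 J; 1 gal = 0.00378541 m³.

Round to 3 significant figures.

0.0192 kJ/mL

68.8 BTU/gal × 1055.06 J/BTU ÷ 0.00378541 m³/gal = 1.91758×10⁷ J/m³
1.91758×10⁷ J/m³ ÷ 1000 J/kJ × 10⁻⁶ m³/mL = 0.0191758 kJ/mL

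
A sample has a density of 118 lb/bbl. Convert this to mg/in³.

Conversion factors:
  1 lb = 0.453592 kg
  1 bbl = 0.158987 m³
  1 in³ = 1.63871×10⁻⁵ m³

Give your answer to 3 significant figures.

5520 mg/in³

118 lb/bbl × 0.453592 kg/lb ÷ 0.158987 m³/bbl = 336.656 kg/m³
336.656 kg/m³ ÷ 10⁻⁶ kg/mg × 1.63871×10⁻⁵ m³/in³ = 5516.82 mg/in³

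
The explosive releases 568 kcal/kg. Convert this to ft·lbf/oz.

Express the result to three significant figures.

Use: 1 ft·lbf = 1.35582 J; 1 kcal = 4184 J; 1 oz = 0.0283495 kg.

4.97×10⁴ ft·lbf/oz

568 kcal/kg × 4184 J/kcal = 2.37651×10⁶ J/kg
2.37651×10⁶ J/kg ÷ 1.35582 J/ft·lbf × 0.0283495 kg/oz = 49691.6 ft·lbf/oz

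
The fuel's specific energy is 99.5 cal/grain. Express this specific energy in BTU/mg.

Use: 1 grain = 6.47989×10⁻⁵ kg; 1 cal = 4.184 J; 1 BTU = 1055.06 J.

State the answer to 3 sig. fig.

99.5 cal/grain × 4.184 J/cal ÷ 6.47989×10⁻⁵ kg/grain = 6.42462×10⁶ J/kg
6.42462×10⁶ J/kg ÷ 1055.06 J/BTU × 10⁻⁶ kg/mg = 0.00608934 BTU/mg

0.00609 BTU/mg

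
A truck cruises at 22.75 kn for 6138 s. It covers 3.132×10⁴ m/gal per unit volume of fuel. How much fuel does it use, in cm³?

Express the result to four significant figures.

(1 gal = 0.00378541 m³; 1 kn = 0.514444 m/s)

8682 cm³

22.75 kn → 11.7036 m/s
d = v × t = 11.7036 × 6138 = 71836.7 m
3.132×10⁴ m/gal → 8.27387×10⁶ m/m³
V = d / (distance per unit fuel) = 71836.7 / 8.27387×10⁶ = 0.00868236 m³
In cm³: 0.00868236 / 10⁻⁶ = 8682.36 cm³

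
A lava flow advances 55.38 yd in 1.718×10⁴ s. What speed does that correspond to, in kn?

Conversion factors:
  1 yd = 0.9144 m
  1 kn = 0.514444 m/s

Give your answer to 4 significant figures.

0.005730 kn

55.38 yd × 0.9144 = 50.6395 m
v = d / t = 50.6395 m / 17180 s = 0.00294758 m/s
0.00294758 m/s ÷ (0.514444 m/s/kn) = 0.00572964 kn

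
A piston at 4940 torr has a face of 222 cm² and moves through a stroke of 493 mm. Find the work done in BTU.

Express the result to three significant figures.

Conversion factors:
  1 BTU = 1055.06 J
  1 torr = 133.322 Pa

6.83 BTU

4940 torr → 658611 Pa
222 cm² → 0.0222 m²
F = P × A = 658611 × 0.0222 = 14621.2 N
493 mm → 0.493 m
W = F × d = 14621.2 × 0.493 = 7208.25 J
In BTU: 7208.25 / 1055.06 = 6.83208 BTU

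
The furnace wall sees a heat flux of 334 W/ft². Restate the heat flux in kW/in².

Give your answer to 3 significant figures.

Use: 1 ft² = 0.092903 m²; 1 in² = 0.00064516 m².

0.00232 kW/in²

334 W/ft² ÷ 0.092903 m²/ft² = 3595.15 W/m²
3595.15 W/m² ÷ 1000 W/kW × 0.00064516 m²/in² = 0.00231945 kW/in²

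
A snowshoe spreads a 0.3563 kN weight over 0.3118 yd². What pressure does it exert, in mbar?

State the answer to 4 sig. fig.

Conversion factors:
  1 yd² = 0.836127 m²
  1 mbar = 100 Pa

13.67 mbar

0.3563 kN × 1000 → 356.3 N
0.3118 yd² × 0.836127 → 0.260704 m²
P = F / A = 356.3 N / 0.260704 m² = 1366.68 Pa
1366.68 Pa ÷ (100 Pa/mbar) = 13.6668 mbar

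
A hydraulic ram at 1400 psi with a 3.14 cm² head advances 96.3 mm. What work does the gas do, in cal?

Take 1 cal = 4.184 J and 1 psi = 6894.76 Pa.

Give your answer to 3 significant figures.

69.8 cal

1400 psi → 9.65266×10⁶ Pa
3.14 cm² → 3.14×10⁻⁴ m²
F = P × A = 9.65266×10⁶ × 3.14×10⁻⁴ = 3030.94 N
96.3 mm → 0.0963 m
W = F × d = 3030.94 × 0.0963 = 291.88 J
In cal: 291.88 / 4.184 = 69.761 cal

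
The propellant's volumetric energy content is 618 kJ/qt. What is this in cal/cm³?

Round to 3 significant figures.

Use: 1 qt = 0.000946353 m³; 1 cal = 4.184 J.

618 kJ/qt × 1000 J/kJ ÷ 0.000946353 m³/qt = 6.53033×10⁸ J/m³
6.53033×10⁸ J/m³ ÷ 4.184 J/cal × 10⁻⁶ m³/cm³ = 156.079 cal/cm³

156 cal/cm³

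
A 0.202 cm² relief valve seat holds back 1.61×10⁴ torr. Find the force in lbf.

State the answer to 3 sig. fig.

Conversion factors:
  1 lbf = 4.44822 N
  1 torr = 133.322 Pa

9.75 lbf

1.61×10⁴ torr × 133.322 → 2.14648×10⁶ Pa
0.202 cm² × 0.0001 → 2.02×10⁻⁵ m²
F = P × A = 2.14648×10⁶ Pa × 2.02×10⁻⁵ m² = 43.3589 N
43.3589 N ÷ (4.44822 N/lbf) = 9.74747 lbf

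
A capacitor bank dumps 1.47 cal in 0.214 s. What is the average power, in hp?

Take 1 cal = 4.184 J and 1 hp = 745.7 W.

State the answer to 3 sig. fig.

0.0385 hp

1.47 cal × 4.184 = 6.15048 J
P = E / t = 6.15048 J / 0.214 s = 28.7406 W
28.7406 W ÷ (745.7 W/hp) = 0.0385418 hp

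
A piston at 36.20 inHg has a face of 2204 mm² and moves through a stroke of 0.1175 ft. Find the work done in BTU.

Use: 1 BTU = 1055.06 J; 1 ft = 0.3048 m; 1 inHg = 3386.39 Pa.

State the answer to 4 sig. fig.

36.20 inHg → 122587 Pa
2204 mm² → 0.002204 m²
F = P × A = 122587 × 0.002204 = 270.182 N
0.1175 ft → 0.035814 m
W = F × d = 270.182 × 0.035814 = 9.6763 J
In BTU: 9.6763 / 1055.06 = 0.00917133 BTU

0.009171 BTU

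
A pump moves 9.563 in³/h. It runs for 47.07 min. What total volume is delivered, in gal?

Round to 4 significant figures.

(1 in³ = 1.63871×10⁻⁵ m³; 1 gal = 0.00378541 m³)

0.03248 gal

9.563 in³/h → 4.35305×10⁻⁸ m³/s
47.07 min → 2824.2 s
V = Q × t = 4.35305×10⁻⁸ × 2824.2 = 1.22939×10⁻⁴ m³
In gal: 1.22939×10⁻⁴ / 0.00378541 = 0.0324771 gal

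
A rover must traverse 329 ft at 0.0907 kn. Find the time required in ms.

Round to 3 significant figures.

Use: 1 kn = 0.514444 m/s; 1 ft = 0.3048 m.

2.15×10⁶ ms

329 ft × 0.3048 = 100.279 m
0.0907 kn × 0.514444 = 0.0466601 m/s
t = d / v = 100.279 m / 0.0466601 m/s = 2149.14 s
2149.14 s ÷ (0.001 s/ms) = 2.14914×10⁶ ms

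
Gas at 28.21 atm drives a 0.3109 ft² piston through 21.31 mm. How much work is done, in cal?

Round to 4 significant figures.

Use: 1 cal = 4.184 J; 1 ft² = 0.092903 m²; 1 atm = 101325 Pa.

420.5 cal

28.21 atm → 2.85838×10⁶ Pa
0.3109 ft² → 0.0288835 m²
F = P × A = 2.85838×10⁶ × 0.0288835 = 82560 N
21.31 mm → 0.02131 m
W = F × d = 82560 × 0.02131 = 1759.35 J
In cal: 1759.35 / 4.184 = 420.495 cal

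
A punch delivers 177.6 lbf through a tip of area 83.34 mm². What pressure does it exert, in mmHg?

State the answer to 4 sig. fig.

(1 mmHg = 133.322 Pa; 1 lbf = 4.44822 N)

177.6 lbf × 4.44822 = 790.004 N
83.34 mm² × 10⁻⁶ = 8.334×10⁻⁵ m²
P = F / A = 790.004 N / 8.334×10⁻⁵ m² = 9.47929×10⁶ Pa
9.47929×10⁶ Pa ÷ (133.322 Pa/mmHg) = 71100.7 mmHg

7.110×10⁴ mmHg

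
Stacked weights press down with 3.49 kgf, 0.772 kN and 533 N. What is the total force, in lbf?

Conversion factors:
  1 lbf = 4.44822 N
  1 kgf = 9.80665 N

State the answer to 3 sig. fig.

3.49 kgf × 9.80665 = 34.2252 N
0.772 kN × 1000 = 772 N
533 N (already N)
Total: 34.2252 + 772 + 533 = 1339.23 N
In lbf: 1339.23 / 4.44822 = 301.071 lbf

301 lbf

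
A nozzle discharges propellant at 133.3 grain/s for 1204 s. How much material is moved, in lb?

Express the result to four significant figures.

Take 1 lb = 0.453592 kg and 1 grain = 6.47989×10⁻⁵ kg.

22.93 lb

133.3 grain/s → 0.00863769 kg/s
m = ṁ × t = 0.00863769 × 1204 = 10.3998 kg
In lb: 10.3998 / 0.453592 = 22.9277 lb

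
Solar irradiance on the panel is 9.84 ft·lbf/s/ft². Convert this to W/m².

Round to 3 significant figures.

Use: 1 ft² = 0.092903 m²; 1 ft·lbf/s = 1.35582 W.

144 W/m²

9.84 ft·lbf/s/ft² × 1.35582 W/ft·lbf/s ÷ 0.092903 m²/ft² = 143.604 W/m²
143.604 W/m²  = 143.604 W/m²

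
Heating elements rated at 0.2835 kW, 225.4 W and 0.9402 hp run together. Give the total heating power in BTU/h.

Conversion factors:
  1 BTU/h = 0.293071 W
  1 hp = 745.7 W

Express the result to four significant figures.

4129 BTU/h

0.2835 kW × 1000 → 283.5 W
225.4 W (already W)
0.9402 hp × 745.7 → 701.107 W
Total: 283.5 + 225.4 + 701.107 = 1210.01 W
In BTU/h: 1210.01 / 0.293071 = 4128.73 BTU/h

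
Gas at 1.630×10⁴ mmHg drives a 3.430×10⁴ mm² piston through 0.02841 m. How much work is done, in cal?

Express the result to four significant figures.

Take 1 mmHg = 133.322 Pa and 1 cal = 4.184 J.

1.630×10⁴ mmHg → 2.17315×10⁶ Pa
3.430×10⁴ mm² → 0.0343 m²
F = P × A = 2.17315×10⁶ × 0.0343 = 74539 N
W = F × d = 74539 × 0.02841 = 2117.65 J
In cal: 2117.65 / 4.184 = 506.13 cal

506.1 cal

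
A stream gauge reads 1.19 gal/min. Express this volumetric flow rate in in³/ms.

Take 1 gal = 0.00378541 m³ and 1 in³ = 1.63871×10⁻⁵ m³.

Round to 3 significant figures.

1.19 gal/min × 0.00378541 m³/gal ÷ 60 s/min = 7.50773×10⁻⁵ m³/s
7.50773×10⁻⁵ m³/s ÷ 1.63871×10⁻⁵ m³/in³ × 0.001 s/ms = 0.00458149 in³/ms

0.00458 in³/ms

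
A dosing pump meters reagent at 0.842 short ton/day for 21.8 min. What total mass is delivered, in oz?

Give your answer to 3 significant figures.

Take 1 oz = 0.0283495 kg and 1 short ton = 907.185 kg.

0.842 short ton/day → 0.00884085 kg/s
21.8 min → 1308 s
m = ṁ × t = 0.00884085 × 1308 = 11.5638 kg
In oz: 11.5638 / 0.0283495 = 407.901 oz

408 oz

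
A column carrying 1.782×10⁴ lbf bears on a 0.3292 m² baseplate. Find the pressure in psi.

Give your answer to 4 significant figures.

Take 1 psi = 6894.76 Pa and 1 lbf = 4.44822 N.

1.782×10⁴ lbf × 4.44822 = 79267.3 N
P = F / A = 79267.3 N / 0.3292 m² = 240788 Pa
240788 Pa ÷ (6894.76 Pa/psi) = 34.9233 psi

34.92 psi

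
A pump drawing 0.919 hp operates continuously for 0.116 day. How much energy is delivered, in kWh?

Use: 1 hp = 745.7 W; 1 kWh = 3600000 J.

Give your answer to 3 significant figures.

1.91 kWh

0.919 hp × 745.7 → 685.298 W
0.116 day × 86400 → 10022.4 s
E = P × t = 685.298 W × 10022.4 s = 6.86833×10⁶ J
6.86833×10⁶ J ÷ (3600000 J/kWh) = 1.90787 kWh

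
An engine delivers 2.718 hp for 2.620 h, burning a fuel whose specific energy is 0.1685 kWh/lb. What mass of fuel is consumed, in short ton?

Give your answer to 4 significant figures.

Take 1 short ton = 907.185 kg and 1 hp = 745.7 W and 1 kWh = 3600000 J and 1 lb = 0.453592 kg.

2.718 hp → 2026.81 W
2.620 h → 9432 s
E = P × t = 2026.81 × 9432 = 1.91169×10⁷ J
0.1685 kWh/lb → 1.33733×10⁶ J/kg
m = E / e_s = 1.91169×10⁷ / 1.33733×10⁶ = 14.2948 kg
In short ton: 14.2948 / 907.185 = 0.0157573 short ton

0.01576 short ton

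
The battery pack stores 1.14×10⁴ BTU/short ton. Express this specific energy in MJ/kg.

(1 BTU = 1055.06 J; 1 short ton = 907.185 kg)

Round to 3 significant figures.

0.0133 MJ/kg

1.14×10⁴ BTU/short ton × 1055.06 J/BTU ÷ 907.185 kg/short ton = 13258.2 J/kg
13258.2 J/kg ÷ 1000000 J/MJ = 0.0132582 MJ/kg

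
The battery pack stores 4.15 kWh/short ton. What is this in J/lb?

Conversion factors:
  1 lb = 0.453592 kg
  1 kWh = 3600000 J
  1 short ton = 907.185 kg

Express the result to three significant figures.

4.15 kWh/short ton × 3600000 J/kWh ÷ 907.185 kg/short ton = 16468.5 J/kg
16468.5 J/kg × 0.453592 kg/lb = 7469.98 J/lb

7470 J/lb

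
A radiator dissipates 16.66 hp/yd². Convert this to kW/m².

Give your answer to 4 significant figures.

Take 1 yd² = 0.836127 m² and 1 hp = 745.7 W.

16.66 hp/yd² × 745.7 W/hp ÷ 0.836127 m²/yd² = 14858.2 W/m²
14858.2 W/m² ÷ 1000 W/kW = 14.8582 kW/m²

14.86 kW/m²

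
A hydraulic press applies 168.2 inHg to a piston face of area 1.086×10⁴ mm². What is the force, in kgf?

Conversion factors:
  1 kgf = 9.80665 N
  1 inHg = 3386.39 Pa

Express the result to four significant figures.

630.8 kgf

168.2 inHg × 3386.39 → 569591 Pa
1.086×10⁴ mm² × 10⁻⁶ → 0.01086 m²
F = P × A = 569591 Pa × 0.01086 m² = 6185.76 N
6185.76 N ÷ (9.80665 N/kgf) = 630.772 kgf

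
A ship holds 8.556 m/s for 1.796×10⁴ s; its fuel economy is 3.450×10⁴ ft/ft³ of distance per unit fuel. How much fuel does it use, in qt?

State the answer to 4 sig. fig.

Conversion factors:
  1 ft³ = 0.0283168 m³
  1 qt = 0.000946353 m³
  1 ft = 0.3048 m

437.3 qt

d = v × t = 8.556 × 17960 = 153666 m
3.450×10⁴ ft/ft³ → 371356 m/m³
V = d / (distance per unit fuel) = 153666 / 371356 = 0.413797 m³
In qt: 0.413797 / 0.000946353 = 437.254 qt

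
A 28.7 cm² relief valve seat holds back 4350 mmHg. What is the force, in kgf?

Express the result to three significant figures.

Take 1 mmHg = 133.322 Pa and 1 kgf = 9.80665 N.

170 kgf

4350 mmHg × 133.322 = 579951 Pa
28.7 cm² × 0.0001 = 0.00287 m²
F = P × A = 579951 Pa × 0.00287 m² = 1664.46 N
1664.46 N ÷ (9.80665 N/kgf) = 169.728 kgf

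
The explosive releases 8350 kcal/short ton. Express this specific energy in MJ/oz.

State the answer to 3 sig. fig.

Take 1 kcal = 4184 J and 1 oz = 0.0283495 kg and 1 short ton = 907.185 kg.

0.00109 MJ/oz

8350 kcal/short ton × 4184 J/kcal ÷ 907.185 kg/short ton = 38510.8 J/kg
38510.8 J/kg ÷ 1000000 J/MJ × 0.0283495 kg/oz = 0.00109176 MJ/oz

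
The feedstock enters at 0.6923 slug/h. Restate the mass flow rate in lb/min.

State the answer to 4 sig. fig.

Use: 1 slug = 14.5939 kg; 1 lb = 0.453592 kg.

0.3712 lb/min

0.6923 slug/h × 14.5939 kg/slug ÷ 3600 s/h = 0.00280649 kg/s
0.00280649 kg/s ÷ 0.453592 kg/lb × 60 s/min = 0.371235 lb/min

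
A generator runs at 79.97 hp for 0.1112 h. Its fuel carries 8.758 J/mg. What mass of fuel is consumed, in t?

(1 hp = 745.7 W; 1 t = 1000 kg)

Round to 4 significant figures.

79.97 hp → 59633.6 W
0.1112 h → 400.32 s
E = P × t = 59633.6 × 400.32 = 2.38725×10⁷ J
8.758 J/mg → 8.758×10⁶ J/kg
m = E / e_s = 2.38725×10⁷ / 8.758×10⁶ = 2.72579 kg
In t: 2.72579 / 1000 = 0.00272579 t

0.002726 t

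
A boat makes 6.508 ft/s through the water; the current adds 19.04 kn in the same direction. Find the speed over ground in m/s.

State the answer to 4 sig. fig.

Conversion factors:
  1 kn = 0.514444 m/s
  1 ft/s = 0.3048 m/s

6.508 ft/s × 0.3048 = 1.98364 m/s
19.04 kn × 0.514444 = 9.79501 m/s
Combined: 1.98364 + 9.79501 = 11.7786 m/s

11.78 m/s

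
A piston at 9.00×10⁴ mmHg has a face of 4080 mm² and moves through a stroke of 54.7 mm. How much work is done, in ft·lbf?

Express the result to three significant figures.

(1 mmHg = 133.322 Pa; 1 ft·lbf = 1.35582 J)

9.00×10⁴ mmHg → 1.1999×10⁷ Pa
4080 mm² → 0.00408 m²
F = P × A = 1.1999×10⁷ × 0.00408 = 48955.9 N
54.7 mm → 0.0547 m
W = F × d = 48955.9 × 0.0547 = 2677.89 J
In ft·lbf: 2677.89 / 1.35582 = 1975.11 ft·lbf

1980 ft·lbf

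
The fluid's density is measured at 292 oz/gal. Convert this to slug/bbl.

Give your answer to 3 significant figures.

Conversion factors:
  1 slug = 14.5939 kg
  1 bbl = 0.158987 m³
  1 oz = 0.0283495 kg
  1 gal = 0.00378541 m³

23.8 slug/bbl

292 oz/gal × 0.0283495 kg/oz ÷ 0.00378541 m³/gal = 2186.83 kg/m³
2186.83 kg/m³ ÷ 14.5939 kg/slug × 0.158987 m³/bbl = 23.8235 slug/bbl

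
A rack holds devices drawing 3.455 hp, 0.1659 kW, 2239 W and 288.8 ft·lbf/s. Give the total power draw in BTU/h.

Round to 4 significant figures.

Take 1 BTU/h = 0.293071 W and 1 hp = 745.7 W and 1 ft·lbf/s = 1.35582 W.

3.455 hp × 745.7 = 2576.39 W
0.1659 kW × 1000 = 165.9 W
2239 W (already W)
288.8 ft·lbf/s × 1.35582 = 391.561 W
Combined: 2576.39 + 165.9 + 2239 + 391.561 = 5372.85 W
In BTU/h: 5372.85 / 0.293071 = 18332.9 BTU/h

1.833×10⁴ BTU/h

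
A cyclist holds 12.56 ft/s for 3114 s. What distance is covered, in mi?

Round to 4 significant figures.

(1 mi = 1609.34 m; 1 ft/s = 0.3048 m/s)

12.56 ft/s × 0.3048 = 3.82829 m/s
d = v × t = 3.82829 m/s × 3114 s = 11921.3 m
11921.3 m ÷ (1609.34 m/mi) = 7.40757 mi

7.408 mi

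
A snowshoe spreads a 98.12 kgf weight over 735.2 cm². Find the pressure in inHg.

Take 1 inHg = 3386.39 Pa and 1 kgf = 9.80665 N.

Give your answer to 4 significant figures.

3.865 inHg

98.12 kgf × 9.80665 → 962.228 N
735.2 cm² × 0.0001 → 0.07352 m²
P = F / A = 962.228 N / 0.07352 m² = 13088 Pa
13088 Pa ÷ (3386.39 Pa/inHg) = 3.86488 inHg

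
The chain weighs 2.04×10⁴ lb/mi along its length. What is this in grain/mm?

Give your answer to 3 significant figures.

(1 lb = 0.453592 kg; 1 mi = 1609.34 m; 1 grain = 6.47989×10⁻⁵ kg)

88.7 grain/mm

2.04×10⁴ lb/mi × 0.453592 kg/lb ÷ 1609.34 m/mi = 5.74973 kg/m
5.74973 kg/m ÷ 6.47989×10⁻⁵ kg/grain × 0.001 m/mm = 88.7319 grain/mm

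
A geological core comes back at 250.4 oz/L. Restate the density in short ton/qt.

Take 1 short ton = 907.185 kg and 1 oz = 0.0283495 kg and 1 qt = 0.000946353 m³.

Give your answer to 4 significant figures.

0.007405 short ton/qt

250.4 oz/L × 0.0283495 kg/oz ÷ 0.001 m³/L = 7098.71 kg/m³
7098.71 kg/m³ ÷ 907.185 kg/short ton × 0.000946353 m³/qt = 0.0074052 short ton/qt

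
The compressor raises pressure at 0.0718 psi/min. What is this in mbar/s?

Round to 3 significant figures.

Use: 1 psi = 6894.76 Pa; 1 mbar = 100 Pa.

0.0825 mbar/s

0.0718 psi/min × 6894.76 Pa/psi ÷ 60 s/min = 8.25073 Pa/s
8.25073 Pa/s ÷ 100 Pa/mbar = 0.0825073 mbar/s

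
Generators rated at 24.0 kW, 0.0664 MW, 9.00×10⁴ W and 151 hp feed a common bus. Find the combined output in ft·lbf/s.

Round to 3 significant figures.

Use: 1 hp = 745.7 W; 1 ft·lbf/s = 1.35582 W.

2.16×10⁵ ft·lbf/s

24.0 kW × 1000 = 24000 W
0.0664 MW × 1000000 = 66400 W
9.00×10⁴ W (already W)
151 hp × 745.7 = 112601 W
Sum: 24000 + 66400 + 90000 + 112601 = 293001 W
In ft·lbf/s: 293001 / 1.35582 = 216106 ft·lbf/s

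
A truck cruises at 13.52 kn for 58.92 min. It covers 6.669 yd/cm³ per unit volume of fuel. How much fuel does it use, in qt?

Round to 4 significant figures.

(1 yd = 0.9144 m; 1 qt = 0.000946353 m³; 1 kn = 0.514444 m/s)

4.261 qt

13.52 kn → 6.95528 m/s
58.92 min → 3535.2 s
d = v × t = 6.95528 × 3535.2 = 24588.3 m
6.669 yd/cm³ → 6.09813×10⁶ m/m³
V = d / (distance per unit fuel) = 24588.3 / 6.09813×10⁶ = 0.0040321 m³
In qt: 0.0040321 / 0.000946353 = 4.26067 qt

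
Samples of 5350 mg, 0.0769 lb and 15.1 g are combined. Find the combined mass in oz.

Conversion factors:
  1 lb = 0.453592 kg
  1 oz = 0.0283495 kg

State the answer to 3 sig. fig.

5350 mg × 10⁻⁶ → 0.00535 kg
0.0769 lb × 0.453592 → 0.0348812 kg
15.1 g × 0.001 → 0.0151 kg
Combined: 0.00535 + 0.0348812 + 0.0151 = 0.0553312 kg
In oz: 0.0553312 / 0.0283495 = 1.95175 oz

1.95 oz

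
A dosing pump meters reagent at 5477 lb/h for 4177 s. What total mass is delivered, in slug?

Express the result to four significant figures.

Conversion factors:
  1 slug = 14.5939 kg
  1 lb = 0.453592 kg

5477 lb/h → 0.69009 kg/s
m = ṁ × t = 0.69009 × 4177 = 2882.51 kg
In slug: 2882.51 / 14.5939 = 197.515 slug

197.5 slug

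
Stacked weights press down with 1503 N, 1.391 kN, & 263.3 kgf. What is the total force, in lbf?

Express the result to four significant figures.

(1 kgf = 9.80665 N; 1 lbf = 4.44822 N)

1503 N (already N)
1.391 kN × 1000 = 1391 N
263.3 kgf × 9.80665 = 2582.09 N
Sum: 1503 + 1391 + 2582.09 = 5476.09 N
In lbf: 5476.09 / 4.44822 = 1231.07 lbf

1231 lbf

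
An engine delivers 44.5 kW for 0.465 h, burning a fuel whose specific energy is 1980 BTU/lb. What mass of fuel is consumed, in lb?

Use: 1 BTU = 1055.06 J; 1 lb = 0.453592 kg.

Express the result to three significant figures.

44.5 kW → 44500 W
0.465 h → 1674 s
E = P × t = 44500 × 1674 = 7.4493×10⁷ J
1980 BTU/lb → 4.6055×10⁶ J/kg
m = E / e_s = 7.4493×10⁷ / 4.6055×10⁶ = 16.1748 kg
In lb: 16.1748 / 0.453592 = 35.6594 lb

35.7 lb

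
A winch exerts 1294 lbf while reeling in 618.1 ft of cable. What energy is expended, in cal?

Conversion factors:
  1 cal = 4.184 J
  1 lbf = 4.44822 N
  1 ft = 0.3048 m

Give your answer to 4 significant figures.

2.592×10⁵ cal

1294 lbf × 4.44822 = 5756 N
618.1 ft × 0.3048 = 188.397 m
W = F × d = 5756 N × 188.397 m = 1.08441×10⁶ J
1.08441×10⁶ J ÷ (4.184 J/cal) = 259180 cal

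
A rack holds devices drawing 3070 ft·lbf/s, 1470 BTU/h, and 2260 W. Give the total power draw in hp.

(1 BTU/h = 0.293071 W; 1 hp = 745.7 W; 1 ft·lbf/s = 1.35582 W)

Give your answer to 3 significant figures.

9.19 hp

3070 ft·lbf/s × 1.35582 = 4162.37 W
1470 BTU/h × 0.293071 = 430.814 W
2260 W (already W)
Combined: 4162.37 + 430.814 + 2260 = 6853.18 W
In hp: 6853.18 / 745.7 = 9.19026 hp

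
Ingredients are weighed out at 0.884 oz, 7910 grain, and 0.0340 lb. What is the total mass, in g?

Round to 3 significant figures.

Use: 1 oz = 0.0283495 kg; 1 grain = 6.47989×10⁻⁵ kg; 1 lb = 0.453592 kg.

0.884 oz × 0.0283495 = 0.025061 kg
7910 grain × 6.47989×10⁻⁵ = 0.512559 kg
0.0340 lb × 0.453592 = 0.0154221 kg
Total: 0.025061 + 0.512559 + 0.0154221 = 0.553042 kg
In g: 0.553042 / 0.001 = 553.042 g

553 g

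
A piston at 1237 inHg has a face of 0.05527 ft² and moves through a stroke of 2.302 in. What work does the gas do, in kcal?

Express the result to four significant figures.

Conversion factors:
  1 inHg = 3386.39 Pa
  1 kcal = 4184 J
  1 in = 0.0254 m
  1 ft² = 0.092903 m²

0.3006 kcal

1237 inHg → 4.18896×10⁶ Pa
0.05527 ft² → 0.00513475 m²
F = P × A = 4.18896×10⁶ × 0.00513475 = 21509.3 N
2.302 in → 0.0584708 m
W = F × d = 21509.3 × 0.0584708 = 1257.67 J
In kcal: 1257.67 / 4184 = 0.30059 kcal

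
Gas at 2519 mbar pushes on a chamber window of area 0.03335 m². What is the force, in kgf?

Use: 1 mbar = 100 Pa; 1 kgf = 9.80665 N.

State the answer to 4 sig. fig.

856.6 kgf

2519 mbar × 100 → 251900 Pa
F = P × A = 251900 Pa × 0.03335 m² = 8400.86 N
8400.86 N ÷ (9.80665 N/kgf) = 856.649 kgf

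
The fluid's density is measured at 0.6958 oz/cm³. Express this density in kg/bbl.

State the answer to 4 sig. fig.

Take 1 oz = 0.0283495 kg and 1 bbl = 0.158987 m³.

0.6958 oz/cm³ × 0.0283495 kg/oz ÷ 10⁻⁶ m³/cm³ = 19725.6 kg/m³
19725.6 kg/m³ × 0.158987 m³/bbl = 3136.11 kg/bbl

3136 kg/bbl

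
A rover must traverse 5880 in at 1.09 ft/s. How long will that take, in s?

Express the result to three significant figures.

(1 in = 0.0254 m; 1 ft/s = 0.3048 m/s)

5880 in × 0.0254 = 149.352 m
1.09 ft/s × 0.3048 = 0.332232 m/s
t = d / v = 149.352 m / 0.332232 m/s = 449.541 s

450 s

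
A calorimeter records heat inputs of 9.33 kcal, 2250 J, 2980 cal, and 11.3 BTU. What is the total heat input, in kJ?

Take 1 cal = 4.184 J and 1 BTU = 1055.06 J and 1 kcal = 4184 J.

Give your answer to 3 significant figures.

65.7 kJ

9.33 kcal × 4184 → 39036.7 J
2250 J (already J)
2980 cal × 4.184 → 12468.3 J
11.3 BTU × 1055.06 → 11922.2 J
Combined: 39036.7 + 2250 + 12468.3 + 11922.2 = 65677.2 J
In kJ: 65677.2 / 1000 = 65.6772 kJ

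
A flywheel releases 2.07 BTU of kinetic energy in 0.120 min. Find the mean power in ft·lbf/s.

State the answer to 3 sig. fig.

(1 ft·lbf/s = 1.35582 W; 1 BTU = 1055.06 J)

2.07 BTU × 1055.06 → 2183.97 J
0.120 min × 60 → 7.2 s
P = E / t = 2183.97 J / 7.2 s = 303.329 W
303.329 W ÷ (1.35582 W/ft·lbf/s) = 223.724 ft·lbf/s

224 ft·lbf/s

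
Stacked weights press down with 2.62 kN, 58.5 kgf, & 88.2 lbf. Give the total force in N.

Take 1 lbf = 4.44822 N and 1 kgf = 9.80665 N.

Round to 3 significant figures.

2.62 kN × 1000 → 2620 N
58.5 kgf × 9.80665 → 573.689 N
88.2 lbf × 4.44822 → 392.333 N
Total: 2620 + 573.689 + 392.333 = 3586.02 N

3590 N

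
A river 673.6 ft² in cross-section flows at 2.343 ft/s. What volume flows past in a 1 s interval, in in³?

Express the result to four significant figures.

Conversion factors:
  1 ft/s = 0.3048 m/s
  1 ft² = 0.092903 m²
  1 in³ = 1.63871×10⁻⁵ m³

2.727×10⁶ in³

2.343 ft/s × 0.3048 → 0.714146 m/s
673.6 ft² × 0.092903 → 62.5795 m²
V = v × A × t = 0.714146 m/s × 62.5795 m² × 1 s = 44.6909 m³
44.6909 m³ ÷ (1.63871×10⁻⁵ m³/in³) = 2.7272×10⁶ in³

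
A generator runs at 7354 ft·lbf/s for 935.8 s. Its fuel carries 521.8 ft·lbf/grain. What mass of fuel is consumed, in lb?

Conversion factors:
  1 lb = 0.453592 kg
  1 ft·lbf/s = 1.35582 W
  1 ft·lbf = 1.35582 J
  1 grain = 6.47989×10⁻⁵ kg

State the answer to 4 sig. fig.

1.884 lb

7354 ft·lbf/s → 9970.7 W
E = P × t = 9970.7 × 935.8 = 9.33058×10⁶ J
521.8 ft·lbf/grain → 1.09179×10⁷ J/kg
m = E / e_s = 9.33058×10⁶ / 1.09179×10⁷ = 0.854613 kg
In lb: 0.854613 / 0.453592 = 1.8841 lb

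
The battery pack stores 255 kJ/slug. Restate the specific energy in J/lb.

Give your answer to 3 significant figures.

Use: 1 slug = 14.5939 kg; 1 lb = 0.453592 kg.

255 kJ/slug × 1000 J/kJ ÷ 14.5939 kg/slug = 17473.1 J/kg
17473.1 J/kg × 0.453592 kg/lb = 7925.66 J/lb

7930 J/lb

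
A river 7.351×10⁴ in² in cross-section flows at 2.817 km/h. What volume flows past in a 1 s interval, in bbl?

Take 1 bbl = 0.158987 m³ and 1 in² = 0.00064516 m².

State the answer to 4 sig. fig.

2.817 km/h × (1/3.6) = 0.7825 m/s
7.351×10⁴ in² × 0.00064516 = 47.4257 m²
V = v × A × t = 0.7825 m/s × 47.4257 m² × 1 s = 37.1106 m³
37.1106 m³ ÷ (0.158987 m³/bbl) = 233.419 bbl

233.4 bbl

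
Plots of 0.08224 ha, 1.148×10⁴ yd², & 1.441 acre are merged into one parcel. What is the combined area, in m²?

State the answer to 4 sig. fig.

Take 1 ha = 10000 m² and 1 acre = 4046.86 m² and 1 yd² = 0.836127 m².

0.08224 ha × 10000 = 822.4 m²
1.148×10⁴ yd² × 0.836127 = 9598.74 m²
1.441 acre × 4046.86 = 5831.53 m²
Combined: 822.4 + 9598.74 + 5831.53 = 16252.7 m²

1.625×10⁴ m²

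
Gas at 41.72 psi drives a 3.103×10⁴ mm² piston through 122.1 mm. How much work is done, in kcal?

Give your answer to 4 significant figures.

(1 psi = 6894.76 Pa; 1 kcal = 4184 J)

41.72 psi → 287649 Pa
3.103×10⁴ mm² → 0.03103 m²
F = P × A = 287649 × 0.03103 = 8925.75 N
122.1 mm → 0.1221 m
W = F × d = 8925.75 × 0.1221 = 1089.83 J
In kcal: 1089.83 / 4184 = 0.260476 kcal

0.2605 kcal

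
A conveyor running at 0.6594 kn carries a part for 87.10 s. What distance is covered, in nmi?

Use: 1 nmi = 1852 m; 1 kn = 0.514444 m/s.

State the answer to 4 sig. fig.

0.01595 nmi

0.6594 kn × 0.514444 → 0.339224 m/s
d = v × t = 0.339224 m/s × 87.1 s = 29.5464 m
29.5464 m ÷ (1852 m/nmi) = 0.0159538 nmi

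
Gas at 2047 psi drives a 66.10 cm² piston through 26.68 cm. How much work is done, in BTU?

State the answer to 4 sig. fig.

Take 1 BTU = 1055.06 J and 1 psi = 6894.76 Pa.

2047 psi → 1.41136×10⁷ Pa
66.10 cm² → 0.00661 m²
F = P × A = 1.41136×10⁷ × 0.00661 = 93290.9 N
26.68 cm → 0.2668 m
W = F × d = 93290.9 × 0.2668 = 24890 J
In BTU: 24890 / 1055.06 = 23.5911 BTU

23.59 BTU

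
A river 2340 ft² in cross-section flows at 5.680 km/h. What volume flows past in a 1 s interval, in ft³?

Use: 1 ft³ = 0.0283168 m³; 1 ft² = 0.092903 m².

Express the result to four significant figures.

1.211×10⁴ ft³

5.680 km/h × (1/3.6) → 1.57778 m/s
2340 ft² × 0.092903 → 217.393 m²
V = v × A × t = 1.57778 m/s × 217.393 m² × 1 s = 342.998 m³
342.998 m³ ÷ (0.0283168 m³/ft³) = 12112.9 ft³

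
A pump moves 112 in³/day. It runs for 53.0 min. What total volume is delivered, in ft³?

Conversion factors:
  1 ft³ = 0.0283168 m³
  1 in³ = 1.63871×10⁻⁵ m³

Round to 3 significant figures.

0.00239 ft³

112 in³/day → 2.12425×10⁻⁸ m³/s
53.0 min → 3180 s
V = Q × t = 2.12425×10⁻⁸ × 3180 = 6.75512×10⁻⁵ m³
In ft³: 6.75512×10⁻⁵ / 0.0283168 = 0.00238555 ft³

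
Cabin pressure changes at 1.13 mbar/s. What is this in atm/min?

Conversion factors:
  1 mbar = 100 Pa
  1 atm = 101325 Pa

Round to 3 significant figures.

1.13 mbar/s × 100 Pa/mbar = 113 Pa/s
113 Pa/s ÷ 101325 Pa/atm × 60 s/min = 0.0669134 atm/min

0.0669 atm/min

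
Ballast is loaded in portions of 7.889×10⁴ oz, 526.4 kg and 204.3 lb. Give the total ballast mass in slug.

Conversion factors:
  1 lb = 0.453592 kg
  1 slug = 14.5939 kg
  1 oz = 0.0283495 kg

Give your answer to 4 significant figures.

7.889×10⁴ oz × 0.0283495 = 2236.49 kg
526.4 kg (already kg)
204.3 lb × 0.453592 = 92.6688 kg
Sum: 2236.49 + 526.4 + 92.6688 = 2855.56 kg
In slug: 2855.56 / 14.5939 = 195.668 slug

195.7 slug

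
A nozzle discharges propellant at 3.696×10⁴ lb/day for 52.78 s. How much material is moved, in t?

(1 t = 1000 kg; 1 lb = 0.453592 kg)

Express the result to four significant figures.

3.696×10⁴ lb/day → 0.194037 kg/s
m = ṁ × t = 0.194037 × 52.78 = 10.2413 kg
In t: 10.2413 / 1000 = 0.0102413 t

0.01024 t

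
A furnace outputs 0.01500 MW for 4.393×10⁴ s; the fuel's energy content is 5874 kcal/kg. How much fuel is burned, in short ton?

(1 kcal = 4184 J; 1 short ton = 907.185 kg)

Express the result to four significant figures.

0.01500 MW → 15000 W
E = P × t = 15000 × 43930 = 6.5895×10⁸ J
5874 kcal/kg → 2.45768×10⁷ J/kg
m = E / e_s = 6.5895×10⁸ / 2.45768×10⁷ = 26.8119 kg
In short ton: 26.8119 / 907.185 = 0.0295551 short ton

0.02956 short ton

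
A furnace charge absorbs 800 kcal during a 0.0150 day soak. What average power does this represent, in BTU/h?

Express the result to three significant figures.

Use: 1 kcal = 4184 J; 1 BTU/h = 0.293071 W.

800 kcal × 4184 → 3.3472×10⁶ J
0.0150 day × 86400 → 1296 s
P = E / t = 3.3472×10⁶ J / 1296 s = 2582.72 W
2582.72 W ÷ (0.293071 W/BTU/h) = 8812.61 BTU/h

8810 BTU/h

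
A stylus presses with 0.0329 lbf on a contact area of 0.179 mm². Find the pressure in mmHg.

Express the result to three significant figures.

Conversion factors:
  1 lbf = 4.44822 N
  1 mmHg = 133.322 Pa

6130 mmHg

0.0329 lbf × 4.44822 = 0.146346 N
0.179 mm² × 10⁻⁶ = 1.79×10⁻⁷ m²
P = F / A = 0.146346 N / 1.79×10⁻⁷ m² = 817575 Pa
817575 Pa ÷ (133.322 Pa/mmHg) = 6132.33 mmHg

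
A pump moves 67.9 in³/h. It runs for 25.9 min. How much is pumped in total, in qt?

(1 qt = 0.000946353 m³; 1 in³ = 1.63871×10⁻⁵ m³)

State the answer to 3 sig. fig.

0.508 qt

67.9 in³/h → 3.09079×10⁻⁷ m³/s
25.9 min → 1554 s
V = Q × t = 3.09079×10⁻⁷ × 1554 = 4.80309×10⁻⁴ m³
In qt: 4.80309×10⁻⁴ / 0.000946353 = 0.507537 qt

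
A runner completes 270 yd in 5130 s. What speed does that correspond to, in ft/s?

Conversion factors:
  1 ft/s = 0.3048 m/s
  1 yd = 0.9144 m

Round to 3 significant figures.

270 yd × 0.9144 = 246.888 m
v = d / t = 246.888 m / 5130 s = 0.0481263 m/s
0.0481263 m/s ÷ (0.3048 m/s/ft/s) = 0.157895 ft/s

0.158 ft/s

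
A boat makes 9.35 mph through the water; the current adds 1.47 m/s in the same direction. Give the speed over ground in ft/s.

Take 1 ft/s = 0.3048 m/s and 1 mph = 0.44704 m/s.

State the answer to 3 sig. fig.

18.5 ft/s

9.35 mph × 0.44704 = 4.17982 m/s
1.47 m/s (already m/s)
Sum: 4.17982 + 1.47 = 5.64982 m/s
In ft/s: 5.64982 / 0.3048 = 18.5362 ft/s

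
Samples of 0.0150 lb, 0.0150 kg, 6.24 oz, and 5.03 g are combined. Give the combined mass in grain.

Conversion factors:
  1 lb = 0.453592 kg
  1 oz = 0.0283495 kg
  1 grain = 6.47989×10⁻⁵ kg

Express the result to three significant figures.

3140 grain

0.0150 lb × 0.453592 → 0.00680388 kg
0.0150 kg (already kg)
6.24 oz × 0.0283495 → 0.176901 kg
5.03 g × 0.001 → 0.00503 kg
Sum: 0.00680388 + 0.015 + 0.176901 + 0.00503 = 0.203735 kg
In grain: 0.203735 / 6.47989×10⁻⁵ = 3144.11 grain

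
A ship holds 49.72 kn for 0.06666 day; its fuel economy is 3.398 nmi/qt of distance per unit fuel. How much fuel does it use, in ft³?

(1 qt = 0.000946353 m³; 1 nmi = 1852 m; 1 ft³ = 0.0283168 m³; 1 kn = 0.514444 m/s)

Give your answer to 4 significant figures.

0.7823 ft³

49.72 kn → 25.5782 m/s
0.06666 day → 5759.42 s
d = v × t = 25.5782 × 5759.42 = 147316 m
3.398 nmi/qt → 6.64984×10⁶ m/m³
V = d / (distance per unit fuel) = 147316 / 6.64984×10⁶ = 0.0221533 m³
In ft³: 0.0221533 / 0.0283168 = 0.782338 ft³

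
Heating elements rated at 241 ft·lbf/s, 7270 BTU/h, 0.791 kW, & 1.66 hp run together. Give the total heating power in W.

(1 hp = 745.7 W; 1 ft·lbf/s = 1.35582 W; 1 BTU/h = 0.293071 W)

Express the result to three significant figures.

241 ft·lbf/s × 1.35582 = 326.753 W
7270 BTU/h × 0.293071 = 2130.63 W
0.791 kW × 1000 = 791 W
1.66 hp × 745.7 = 1237.86 W
Sum: 326.753 + 2130.63 + 791 + 1237.86 = 4486.24 W

4490 W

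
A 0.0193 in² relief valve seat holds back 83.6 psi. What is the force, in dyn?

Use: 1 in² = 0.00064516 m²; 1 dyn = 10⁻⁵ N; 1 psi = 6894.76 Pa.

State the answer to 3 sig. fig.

7.18×10⁵ dyn

83.6 psi × 6894.76 → 576402 Pa
0.0193 in² × 0.00064516 → 1.24516×10⁻⁵ m²
F = P × A = 576402 Pa × 1.24516×10⁻⁵ m² = 7.17713 N
7.17713 N ÷ (10⁻⁵ N/dyn) = 717713 dyn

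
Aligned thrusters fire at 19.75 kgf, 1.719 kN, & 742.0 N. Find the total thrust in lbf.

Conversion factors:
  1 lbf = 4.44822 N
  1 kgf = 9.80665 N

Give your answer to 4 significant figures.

19.75 kgf × 9.80665 → 193.681 N
1.719 kN × 1000 → 1719 N
742.0 N (already N)
Sum: 193.681 + 1719 + 742 = 2654.68 N
In lbf: 2654.68 / 4.44822 = 596.796 lbf

596.8 lbf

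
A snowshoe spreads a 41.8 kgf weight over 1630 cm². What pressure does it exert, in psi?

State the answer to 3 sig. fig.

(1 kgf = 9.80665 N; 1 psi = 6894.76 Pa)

0.365 psi

41.8 kgf × 9.80665 → 409.918 N
1630 cm² × 0.0001 → 0.163 m²
P = F / A = 409.918 N / 0.163 m² = 2514.83 Pa
2514.83 Pa ÷ (6894.76 Pa/psi) = 0.364745 psi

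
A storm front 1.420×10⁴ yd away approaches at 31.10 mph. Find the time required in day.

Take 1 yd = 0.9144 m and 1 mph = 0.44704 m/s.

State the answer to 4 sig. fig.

0.01081 day

1.420×10⁴ yd × 0.9144 → 12984.5 m
31.10 mph × 0.44704 → 13.9029 m/s
t = d / v = 12984.5 m / 13.9029 m/s = 933.942 s
933.942 s ÷ (86400 s/day) = 0.0108095 day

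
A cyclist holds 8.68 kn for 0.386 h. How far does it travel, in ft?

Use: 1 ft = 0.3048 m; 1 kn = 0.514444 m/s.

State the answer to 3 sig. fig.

8.68 kn × 0.514444 → 4.46537 m/s
0.386 h × 3600 → 1389.6 s
d = v × t = 4.46537 m/s × 1389.6 s = 6205.08 m
6205.08 m ÷ (0.3048 m/ft) = 20357.9 ft

2.04×10⁴ ft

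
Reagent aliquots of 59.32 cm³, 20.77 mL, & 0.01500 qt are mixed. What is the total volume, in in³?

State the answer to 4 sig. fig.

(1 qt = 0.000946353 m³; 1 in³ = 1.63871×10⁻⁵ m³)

5.754 in³

59.32 cm³ × 10⁻⁶ = 5.932×10⁻⁵ m³
20.77 mL × 10⁻⁶ = 2.077×10⁻⁵ m³
0.01500 qt × 0.000946353 = 1.41953×10⁻⁵ m³
Total: 5.932×10⁻⁵ + 2.077×10⁻⁵ + 1.41953×10⁻⁵ = 9.42853×10⁻⁵ m³
In in³: 9.42853×10⁻⁵ / 1.63871×10⁻⁵ = 5.75363 in³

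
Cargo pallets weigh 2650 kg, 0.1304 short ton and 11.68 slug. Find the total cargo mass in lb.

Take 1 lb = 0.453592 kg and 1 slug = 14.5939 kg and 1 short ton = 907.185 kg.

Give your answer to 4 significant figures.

6479 lb

2650 kg (already kg)
0.1304 short ton × 907.185 = 118.297 kg
11.68 slug × 14.5939 = 170.457 kg
Total: 2650 + 118.297 + 170.457 = 2938.75 kg
In lb: 2938.75 / 0.453592 = 6478.84 lb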